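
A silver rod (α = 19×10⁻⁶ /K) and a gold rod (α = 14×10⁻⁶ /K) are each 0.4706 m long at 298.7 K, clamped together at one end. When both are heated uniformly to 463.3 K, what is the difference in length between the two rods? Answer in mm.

0.387 mm

ΔT = 164.6 K
silver: ΔL = 19×10⁻⁶ × 0.4706 m × 164.6 = 1.4718×10⁻³ m = 1.4718 mm
gold: ΔL = 14×10⁻⁶ × 0.4706 m × 164.6 = 1.0845×10⁻³ m = 1.0845 mm
difference = 1.4718 − 1.0845 = 0.3873 mm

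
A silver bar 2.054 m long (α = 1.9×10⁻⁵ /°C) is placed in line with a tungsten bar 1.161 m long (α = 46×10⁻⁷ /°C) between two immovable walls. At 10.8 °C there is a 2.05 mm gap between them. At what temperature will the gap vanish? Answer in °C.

α₁L₁ = 3.9026×10⁻⁵ m/K, α₂L₂ = 5.3406×10⁻⁶ m/K → total 4.43666×10⁻⁵ m/K
ΔT = g/(α₁L₁+α₂L₂) = 2.05×10⁻³ / 4.43666×10⁻⁵ = 46.206 K
T = 10.8 + 46.206 = 57.006 °C

T = 57.0 °C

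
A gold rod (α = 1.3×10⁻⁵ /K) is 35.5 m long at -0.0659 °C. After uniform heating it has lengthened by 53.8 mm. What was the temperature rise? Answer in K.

ΔL = αL₀ΔT ⇒ ΔT = ΔL / (αL₀)
ΔT = 53.8×10⁻³ m / (1.3×10⁻⁵ × 35.5 m) = 116.58 K

ΔT = 117 K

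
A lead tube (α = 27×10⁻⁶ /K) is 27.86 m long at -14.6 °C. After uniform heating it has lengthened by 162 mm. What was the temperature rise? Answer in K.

ΔT = 215 K

ΔL = αL₀ΔT ⇒ ΔT = ΔL / (αL₀)
ΔT = 162×10⁻³ m / (27×10⁻⁶ × 27.86 m) = 215.36 K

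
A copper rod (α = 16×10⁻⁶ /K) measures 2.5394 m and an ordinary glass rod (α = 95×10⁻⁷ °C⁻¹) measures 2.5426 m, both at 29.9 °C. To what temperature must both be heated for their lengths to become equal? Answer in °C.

T = 224.1 °C

Equal length when α₁L₁ΔT − α₂L₂ΔT = L₂ − L₁ = 3.20×10⁻³ m
α₁L₁ = 4.06304×10⁻⁵, α₂L₂ = 2.41547×10⁻⁵ → Δ(αL) = 1.64757×10⁻⁵ m/K
ΔT = 3.20×10⁻³ / 1.64757×10⁻⁵ = 194.225 K, so T = 29.9 + 194.225 = 224.125 °C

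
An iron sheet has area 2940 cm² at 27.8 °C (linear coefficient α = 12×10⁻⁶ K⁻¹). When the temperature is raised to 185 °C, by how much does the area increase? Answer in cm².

Area coefficient ≈ 2α; |ΔT| = 157.2 K
ΔA = 2αA₀ΔT = 2(12×10⁻⁶)(2940)(157.2) = 11.1 cm²

ΔA = 11.1 cm²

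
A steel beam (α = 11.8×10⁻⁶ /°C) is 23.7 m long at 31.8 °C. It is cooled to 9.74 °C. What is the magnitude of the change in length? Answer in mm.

|ΔT| = |9.74 − 31.8| = 22.06 K
ΔL = αL₀ΔT = (11.8×10⁻⁶)(23.7)(22.06) = 6.17×10⁻³ m

ΔL = 6.17 mm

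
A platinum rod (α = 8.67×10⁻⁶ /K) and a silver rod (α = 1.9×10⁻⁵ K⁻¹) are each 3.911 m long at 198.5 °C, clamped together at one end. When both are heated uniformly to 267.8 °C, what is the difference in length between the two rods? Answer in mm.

2.80 mm

ΔT = 69.3 K
platinum: ΔL = 8.67×10⁻⁶ × 3.911 m × 69.3 = 2.3499×10⁻³ m = 2.3499 mm
silver: ΔL = 1.9×10⁻⁵ × 3.911 m × 69.3 = 5.1496×10⁻³ m = 5.1496 mm
difference = 5.1496 − 2.3499 = 2.7997 mm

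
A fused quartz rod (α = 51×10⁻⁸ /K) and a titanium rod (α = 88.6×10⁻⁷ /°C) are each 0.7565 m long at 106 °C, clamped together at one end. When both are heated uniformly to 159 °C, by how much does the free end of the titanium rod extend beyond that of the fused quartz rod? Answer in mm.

ΔT = 53 K
fused quartz: ΔL = 51×10⁻⁸ × 0.7565 m × 53 = 2.0448×10⁻⁵ m = 0.020448 mm
titanium: ΔL = 88.6×10⁻⁷ × 0.7565 m × 53 = 3.5524×10⁻⁴ m = 0.35524 mm
difference = 0.35524 − 0.020448 = 0.334792 mm

0.335 mm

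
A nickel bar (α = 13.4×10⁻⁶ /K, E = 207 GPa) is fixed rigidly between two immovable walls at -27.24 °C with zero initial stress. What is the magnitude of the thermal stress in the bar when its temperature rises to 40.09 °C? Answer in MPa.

σ = 187 MPa

Fully constrained: the free strain ε = αΔT is blocked, so σ = Eε = EαΔT.
|ΔT| = 67.33 K
σ = 207×10⁹ × 13.4×10⁻⁶ × 67.33 = 1.87×10⁸ Pa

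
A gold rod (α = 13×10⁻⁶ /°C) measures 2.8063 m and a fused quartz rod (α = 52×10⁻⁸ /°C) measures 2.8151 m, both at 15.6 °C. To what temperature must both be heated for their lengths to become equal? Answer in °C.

T = 266.9 °C

L₁(1 + α₁ΔT) = L₂(1 + α₂ΔT) ⇒ ΔT = (L₂ − L₁)/(α₁L₁ − α₂L₂)
L₂ − L₁ = 2.8151 − 2.8063 = 8.80×10⁻³ m
α₁L₁ − α₂L₂ = 13×10⁻⁶×2.8063 − 52×10⁻⁸×2.8151 = 3.5018048×10⁻⁵ m/K
ΔT = 8.80×10⁻³ / 3.5018048×10⁻⁵ = 251.299 K
T = 15.6 + 251.299 = 266.899 °C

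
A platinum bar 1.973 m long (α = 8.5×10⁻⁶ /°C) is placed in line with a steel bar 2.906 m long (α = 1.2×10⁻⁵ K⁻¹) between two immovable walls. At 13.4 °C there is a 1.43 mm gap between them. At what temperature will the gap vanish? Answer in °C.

T = 41.1 °C

α₁L₁ = 1.67705×10⁻⁵ m/K, α₂L₂ = 3.4872×10⁻⁵ m/K → total 5.16425×10⁻⁵ m/K
ΔT = g/(α₁L₁+α₂L₂) = 1.43×10⁻³ / 5.16425×10⁻⁵ = 27.690 K
T = 13.4 + 27.690 = 41.090 °C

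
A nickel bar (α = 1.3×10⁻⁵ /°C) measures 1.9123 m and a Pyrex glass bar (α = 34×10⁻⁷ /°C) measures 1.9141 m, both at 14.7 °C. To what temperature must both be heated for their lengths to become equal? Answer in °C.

L₁(1 + α₁ΔT) = L₂(1 + α₂ΔT) ⇒ ΔT = (L₂ − L₁)/(α₁L₁ − α₂L₂)
L₂ − L₁ = 1.9141 − 1.9123 = 1.80×10⁻³ m
α₁L₁ − α₂L₂ = 1.3×10⁻⁵×1.9123 − 34×10⁻⁷×1.9141 = 1.835196×10⁻⁵ m/K
ΔT = 1.80×10⁻³ / 1.835196×10⁻⁵ = 98.082 K
T = 14.7 + 98.082 = 112.782 °C

T = 112.8 °C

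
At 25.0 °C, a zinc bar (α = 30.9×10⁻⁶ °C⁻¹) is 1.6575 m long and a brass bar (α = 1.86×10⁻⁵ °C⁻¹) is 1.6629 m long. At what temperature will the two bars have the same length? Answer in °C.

T = 291.2 °C

L₁(1 + α₁ΔT) = L₂(1 + α₂ΔT) ⇒ ΔT = (L₂ − L₁)/(α₁L₁ − α₂L₂)
L₂ − L₁ = 1.6629 − 1.6575 = 5.40×10⁻³ m
α₁L₁ − α₂L₂ = 30.9×10⁻⁶×1.6575 − 1.86×10⁻⁵×1.6629 = 2.028681×10⁻⁵ m/K
ΔT = 5.40×10⁻³ / 2.028681×10⁻⁵ = 266.183 K
T = 25.0 + 266.183 = 291.183 °C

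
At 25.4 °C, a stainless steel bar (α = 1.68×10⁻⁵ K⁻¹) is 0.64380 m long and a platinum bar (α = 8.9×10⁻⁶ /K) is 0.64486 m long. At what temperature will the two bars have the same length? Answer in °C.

L₁(1 + α₁ΔT) = L₂(1 + α₂ΔT) ⇒ ΔT = (L₂ − L₁)/(α₁L₁ − α₂L₂)
L₂ − L₁ = 0.64486 − 0.64380 = 1.06×10⁻³ m
α₁L₁ − α₂L₂ = 1.68×10⁻⁵×0.64380 − 8.9×10⁻⁶×0.64486 = 5.076586×10⁻⁶ m/K
ΔT = 1.06×10⁻³ / 5.076586×10⁻⁶ = 208.802 K
T = 25.4 + 208.802 = 234.202 °C

T = 234.2 °C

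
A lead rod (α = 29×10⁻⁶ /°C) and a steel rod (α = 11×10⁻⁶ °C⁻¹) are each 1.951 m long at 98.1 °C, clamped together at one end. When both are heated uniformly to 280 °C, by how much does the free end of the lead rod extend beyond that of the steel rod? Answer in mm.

ΔT = 181.9 K
lead: ΔL = 29×10⁻⁶ × 1.951 m × 181.9 = 1.0292×10⁻² m = 10.292 mm
steel: ΔL = 11×10⁻⁶ × 1.951 m × 181.9 = 3.9038×10⁻³ m = 3.9038 mm
difference = 10.292 − 3.9038 = 6.3882 mm

6.39 mm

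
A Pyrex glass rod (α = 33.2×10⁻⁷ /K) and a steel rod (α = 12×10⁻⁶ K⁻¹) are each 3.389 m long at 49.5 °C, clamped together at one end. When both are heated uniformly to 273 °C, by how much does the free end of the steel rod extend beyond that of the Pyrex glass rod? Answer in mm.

6.57 mm

ΔT = 223.5 K
Pyrex glass: ΔL = 33.2×10⁻⁷ × 3.389 m × 223.5 = 2.5147×10⁻³ m = 2.5147 mm
steel: ΔL = 12×10⁻⁶ × 3.389 m × 223.5 = 9.0893×10⁻³ m = 9.0893 mm
difference = 9.0893 − 2.5147 = 6.5746 mm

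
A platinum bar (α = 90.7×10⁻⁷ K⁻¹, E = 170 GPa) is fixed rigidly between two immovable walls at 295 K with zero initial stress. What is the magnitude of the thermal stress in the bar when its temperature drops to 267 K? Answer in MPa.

Fully constrained: the free strain ε = αΔT is blocked, so σ = Eε = EαΔT.
|ΔT| = 28 K
σ = 170×10⁹ × 90.7×10⁻⁷ × 28 = 4.32×10⁷ Pa

σ = 43.2 MPa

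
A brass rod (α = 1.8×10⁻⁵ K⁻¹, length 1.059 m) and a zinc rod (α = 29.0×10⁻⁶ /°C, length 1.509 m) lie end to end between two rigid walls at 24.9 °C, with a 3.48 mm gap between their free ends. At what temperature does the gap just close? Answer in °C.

α₁L₁ = 1.9062×10⁻⁵ m/K, α₂L₂ = 4.3761×10⁻⁵ m/K → total 6.2823×10⁻⁵ m/K
ΔT = g/(α₁L₁+α₂L₂) = 3.48×10⁻³ / 6.2823×10⁻⁵ = 55.394 K
T = 24.9 + 55.394 = 80.294 °C

T = 80.3 °C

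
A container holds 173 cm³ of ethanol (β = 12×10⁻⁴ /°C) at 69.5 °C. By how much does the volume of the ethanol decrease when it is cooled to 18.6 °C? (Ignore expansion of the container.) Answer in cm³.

ΔV = 10.6 cm³

|ΔT| = |18.6 − 69.5| = 50.9 K
ΔV = βV₀ΔT = (12×10⁻⁴)(173)(50.9) = 10.6 cm³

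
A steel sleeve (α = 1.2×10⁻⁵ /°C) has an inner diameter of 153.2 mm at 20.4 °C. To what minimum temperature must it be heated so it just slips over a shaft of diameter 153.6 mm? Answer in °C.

Required Δd = 153.6 − 153.2 = 0.4 mm
Δd = αd₀ΔT ⇒ ΔT = Δd/(αd₀) = 0.4 / (1.2×10⁻⁵ × 153.2) = 217.58 K
T_min = 20.4 + 217.58 = 237.98 °C

T = 238 °C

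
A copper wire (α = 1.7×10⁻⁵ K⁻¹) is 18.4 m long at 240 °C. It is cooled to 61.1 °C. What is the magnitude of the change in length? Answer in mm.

|ΔT| = |61.1 − 240| = 178.9 K
ΔL = αL₀ΔT = (1.7×10⁻⁵)(18.4)(178.9) = 5.60×10⁻² m

ΔL = 56.0 mm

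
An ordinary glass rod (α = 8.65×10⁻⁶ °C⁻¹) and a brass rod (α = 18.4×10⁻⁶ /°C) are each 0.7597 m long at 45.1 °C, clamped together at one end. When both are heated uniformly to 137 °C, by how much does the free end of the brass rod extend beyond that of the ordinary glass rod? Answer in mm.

ΔT = 91.9 K
ordinary glass: ΔL = 8.65×10⁻⁶ × 0.7597 m × 91.9 = 6.0391×10⁻⁴ m = 0.60391 mm
brass: ΔL = 18.4×10⁻⁶ × 0.7597 m × 91.9 = 1.2846×10⁻³ m = 1.2846 mm
difference = 1.2846 − 0.60391 = 0.68069 mm

0.681 mm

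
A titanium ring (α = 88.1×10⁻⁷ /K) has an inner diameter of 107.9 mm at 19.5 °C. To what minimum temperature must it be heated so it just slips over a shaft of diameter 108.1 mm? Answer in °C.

T = 230 °C

Required Δd = 108.1 − 107.9 = 0.2 mm
Δd = αd₀ΔT ⇒ ΔT = Δd/(αd₀) = 0.2 / (88.1×10⁻⁷ × 107.9) = 210.39 K
T_min = 19.5 + 210.39 = 229.89 °C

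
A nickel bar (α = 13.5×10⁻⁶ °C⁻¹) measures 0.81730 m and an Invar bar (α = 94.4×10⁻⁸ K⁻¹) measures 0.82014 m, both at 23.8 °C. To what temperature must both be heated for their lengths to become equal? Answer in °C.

T = 300.6 °C

Equal length when α₁L₁ΔT − α₂L₂ΔT = L₂ − L₁ = 2.84×10⁻³ m
α₁L₁ = 1.103355×10⁻⁵, α₂L₂ = 7.7421216×10⁻⁷ → Δ(αL) = 1.025933784×10⁻⁵ m/K
ΔT = 2.84×10⁻³ / 1.025933784×10⁻⁵ = 276.821 K, so T = 23.8 + 276.821 = 300.621 °C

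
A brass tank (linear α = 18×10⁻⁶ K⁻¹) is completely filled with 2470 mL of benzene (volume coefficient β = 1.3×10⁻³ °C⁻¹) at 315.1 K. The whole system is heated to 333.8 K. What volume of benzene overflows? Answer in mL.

The tank also expands: β_container ≈ 3α = 5.4×10⁻⁵ /K
Net overflow = V₀(β_liq − 3α_cont)ΔT
β − 3α = 1.30×10⁻³ − 5.4×10⁻⁵ = 1.246×10⁻³ /K; ΔT = 18.7 K
ΔV = 2470 × 1.246×10⁻³ × 18.7 = 57.6 mL

57.6 mL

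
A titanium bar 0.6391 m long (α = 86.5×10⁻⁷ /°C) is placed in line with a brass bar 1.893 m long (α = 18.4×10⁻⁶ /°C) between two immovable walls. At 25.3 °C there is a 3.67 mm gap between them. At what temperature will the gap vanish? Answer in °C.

T = 116 °C

Gap closes when ΔL₁ + ΔL₂ = 3.67 mm = 3.67×10⁻³ m
(α₁L₁ + α₂L₂)ΔT = g
α₁L₁ + α₂L₂ = 86.5×10⁻⁷×0.6391 + 18.4×10⁻⁶×1.893 = 4.0359415×10⁻⁵ m/K
ΔT = 3.67×10⁻³ / 4.0359415×10⁻⁵ = 90.93 K
T = 25.3 + 90.93 = 116.23 °C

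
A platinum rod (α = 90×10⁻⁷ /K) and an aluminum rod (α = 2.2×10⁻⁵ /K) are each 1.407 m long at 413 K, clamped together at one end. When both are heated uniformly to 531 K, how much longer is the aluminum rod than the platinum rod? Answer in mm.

ΔT = 118 K
platinum: ΔL = 90×10⁻⁷ × 1.407 m × 118 = 1.4942×10⁻³ m = 1.4942 mm
aluminum: ΔL = 2.2×10⁻⁵ × 1.407 m × 118 = 3.6526×10⁻³ m = 3.6526 mm
difference = 3.6526 − 1.4942 = 2.1584 mm

2.16 mm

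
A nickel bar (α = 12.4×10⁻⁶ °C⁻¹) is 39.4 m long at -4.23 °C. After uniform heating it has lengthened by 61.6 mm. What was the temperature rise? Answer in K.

ΔT = 126 K

ΔL = αL₀ΔT ⇒ ΔT = ΔL / (αL₀)
ΔT = 61.6×10⁻³ m / (12.4×10⁻⁶ × 39.4 m) = 126.08 K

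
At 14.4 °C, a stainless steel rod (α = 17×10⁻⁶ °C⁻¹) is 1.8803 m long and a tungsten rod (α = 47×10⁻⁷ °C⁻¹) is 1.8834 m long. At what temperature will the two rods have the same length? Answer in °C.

Equal length when α₁L₁ΔT − α₂L₂ΔT = L₂ − L₁ = 3.10×10⁻³ m
α₁L₁ = 3.19651×10⁻⁵, α₂L₂ = 8.85198×10⁻⁶ → Δ(αL) = 2.311312×10⁻⁵ m/K
ΔT = 3.10×10⁻³ / 2.311312×10⁻⁵ = 134.123 K, so T = 14.4 + 134.123 = 148.523 °C

T = 148.5 °C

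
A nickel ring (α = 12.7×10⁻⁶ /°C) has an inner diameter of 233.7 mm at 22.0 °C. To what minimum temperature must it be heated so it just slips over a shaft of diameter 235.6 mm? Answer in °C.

Required Δd = 235.6 − 233.7 = 1.9 mm
Δd = αd₀ΔT ⇒ ΔT = Δd/(αd₀) = 1.9 / (12.7×10⁻⁶ × 233.7) = 640.16 K
T_min = 22.0 + 640.16 = 662.16 °C

T = 662 °C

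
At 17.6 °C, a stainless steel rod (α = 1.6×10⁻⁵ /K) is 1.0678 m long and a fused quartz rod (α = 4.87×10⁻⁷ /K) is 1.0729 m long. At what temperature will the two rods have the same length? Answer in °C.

T = 325.5 °C

L₁(1 + α₁ΔT) = L₂(1 + α₂ΔT) ⇒ ΔT = (L₂ − L₁)/(α₁L₁ − α₂L₂)
L₂ − L₁ = 1.0729 − 1.0678 = 5.10×10⁻³ m
α₁L₁ − α₂L₂ = 1.6×10⁻⁵×1.0678 − 4.87×10⁻⁷×1.0729 = 1.65622977×10⁻⁵ m/K
ΔT = 5.10×10⁻³ / 1.65622977×10⁻⁵ = 307.928 K
T = 17.6 + 307.928 = 325.528 °C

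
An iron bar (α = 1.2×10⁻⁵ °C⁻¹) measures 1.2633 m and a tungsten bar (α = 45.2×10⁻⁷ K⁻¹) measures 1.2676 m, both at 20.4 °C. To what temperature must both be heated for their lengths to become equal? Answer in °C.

Equal length when α₁L₁ΔT − α₂L₂ΔT = L₂ − L₁ = 4.30×10⁻³ m
α₁L₁ = 1.51596×10⁻⁵, α₂L₂ = 5.729552×10⁻⁶ → Δ(αL) = 9.430048×10⁻⁶ m/K
ΔT = 4.30×10⁻³ / 9.430048×10⁻⁶ = 455.989 K, so T = 20.4 + 455.989 = 476.389 °C

T = 476.4 °C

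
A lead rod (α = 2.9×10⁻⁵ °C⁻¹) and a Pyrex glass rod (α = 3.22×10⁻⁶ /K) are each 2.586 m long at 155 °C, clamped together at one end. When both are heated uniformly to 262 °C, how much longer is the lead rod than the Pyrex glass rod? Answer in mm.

7.13 mm

ΔT = 107 K
lead: ΔL = 2.9×10⁻⁵ × 2.586 m × 107 = 8.0244×10⁻³ m = 8.0244 mm
Pyrex glass: ΔL = 3.22×10⁻⁶ × 2.586 m × 107 = 8.9098×10⁻⁴ m = 0.89098 mm
difference = 8.0244 − 0.89098 = 7.13342 mm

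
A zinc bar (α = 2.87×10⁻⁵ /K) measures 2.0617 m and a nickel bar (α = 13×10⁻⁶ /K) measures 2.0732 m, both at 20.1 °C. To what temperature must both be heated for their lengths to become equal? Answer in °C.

L₁(1 + α₁ΔT) = L₂(1 + α₂ΔT) ⇒ ΔT = (L₂ − L₁)/(α₁L₁ − α₂L₂)
L₂ − L₁ = 2.0732 − 2.0617 = 1.15×10⁻² m
α₁L₁ − α₂L₂ = 2.87×10⁻⁵×2.0617 − 13×10⁻⁶×2.0732 = 3.221919×10⁻⁵ m/K
ΔT = 1.15×10⁻² / 3.221919×10⁻⁵ = 356.930 K
T = 20.1 + 356.930 = 377.030 °C

T = 377.0 °C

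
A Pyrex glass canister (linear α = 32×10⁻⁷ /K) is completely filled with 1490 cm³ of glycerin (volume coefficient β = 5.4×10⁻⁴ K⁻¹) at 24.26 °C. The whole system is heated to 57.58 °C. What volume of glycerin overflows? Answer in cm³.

The canister also expands: β_container ≈ 3α = 9.6×10⁻⁶ /K
Net overflow = V₀(β_liq − 3α_cont)ΔT
β − 3α = 5.40×10⁻⁴ − 9.6×10⁻⁶ = 5.304×10⁻⁴ /K; ΔT = 33.32 K
ΔV = 1490 × 5.304×10⁻⁴ × 33.32 = 26.3 cm³

26.3 cm³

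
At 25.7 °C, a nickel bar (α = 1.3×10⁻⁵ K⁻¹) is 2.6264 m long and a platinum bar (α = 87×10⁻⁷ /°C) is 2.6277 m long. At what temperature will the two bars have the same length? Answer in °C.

T = 140.9 °C

Equal length when α₁L₁ΔT − α₂L₂ΔT = L₂ − L₁ = 1.30×10⁻³ m
α₁L₁ = 3.41432×10⁻⁵, α₂L₂ = 2.286099×10⁻⁵ → Δ(αL) = 1.128221×10⁻⁵ m/K
ΔT = 1.30×10⁻³ / 1.128221×10⁻⁵ = 115.226 K, so T = 25.7 + 115.226 = 140.926 °C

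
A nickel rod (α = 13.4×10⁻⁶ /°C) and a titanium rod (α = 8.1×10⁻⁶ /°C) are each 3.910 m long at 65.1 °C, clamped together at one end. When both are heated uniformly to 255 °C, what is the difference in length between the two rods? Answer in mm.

3.94 mm

ΔT = 189.9 K
nickel: ΔL = 13.4×10⁻⁶ × 3.910 m × 189.9 = 9.9496×10⁻³ m = 9.9496 mm
titanium: ΔL = 8.1×10⁻⁶ × 3.910 m × 189.9 = 6.0143×10⁻³ m = 6.0143 mm
difference = 9.9496 − 6.0143 = 3.9353 mm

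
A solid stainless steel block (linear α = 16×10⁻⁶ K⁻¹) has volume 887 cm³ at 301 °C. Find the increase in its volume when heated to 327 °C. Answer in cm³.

Isotropic solid: β ≈ 3α = 4.8×10⁻⁵ /K; ΔT = 26 K
ΔV = 3αV₀ΔT = 3(16×10⁻⁶)(887)(26) = 1.11 cm³

ΔV = 1.11 cm³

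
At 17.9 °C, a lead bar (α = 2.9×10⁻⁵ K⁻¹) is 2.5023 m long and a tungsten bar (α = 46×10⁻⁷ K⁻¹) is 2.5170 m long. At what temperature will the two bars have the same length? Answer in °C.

T = 258.9 °C

L₁(1 + α₁ΔT) = L₂(1 + α₂ΔT) ⇒ ΔT = (L₂ − L₁)/(α₁L₁ − α₂L₂)
L₂ − L₁ = 2.5170 − 2.5023 = 1.47×10⁻² m
α₁L₁ − α₂L₂ = 2.9×10⁻⁵×2.5023 − 46×10⁻⁷×2.5170 = 6.09885×10⁻⁵ m/K
ΔT = 1.47×10⁻² / 6.09885×10⁻⁵ = 241.029 K
T = 17.9 + 241.029 = 258.929 °C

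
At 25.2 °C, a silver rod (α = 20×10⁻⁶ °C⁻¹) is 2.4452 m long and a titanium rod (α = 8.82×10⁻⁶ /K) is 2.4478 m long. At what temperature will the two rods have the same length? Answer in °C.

Equal length when α₁L₁ΔT − α₂L₂ΔT = L₂ − L₁ = 2.60×10⁻³ m
α₁L₁ = 4.8904×10⁻⁵, α₂L₂ = 2.1589596×10⁻⁵ → Δ(αL) = 2.7314404×10⁻⁵ m/K
ΔT = 2.60×10⁻³ / 2.7314404×10⁻⁵ = 95.188 K, so T = 25.2 + 95.188 = 120.388 °C

T = 120.4 °C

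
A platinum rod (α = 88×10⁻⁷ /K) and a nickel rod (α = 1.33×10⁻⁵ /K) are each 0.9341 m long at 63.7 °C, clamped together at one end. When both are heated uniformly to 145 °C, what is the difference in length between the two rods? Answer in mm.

0.342 mm

ΔT = 81.3 K
platinum: ΔL = 88×10⁻⁷ × 0.9341 m × 81.3 = 6.6829×10⁻⁴ m = 0.66829 mm
nickel: ΔL = 1.33×10⁻⁵ × 0.9341 m × 81.3 = 1.0100×10⁻³ m = 1.0100 mm
difference = 1.0100 − 0.66829 = 0.34171 mm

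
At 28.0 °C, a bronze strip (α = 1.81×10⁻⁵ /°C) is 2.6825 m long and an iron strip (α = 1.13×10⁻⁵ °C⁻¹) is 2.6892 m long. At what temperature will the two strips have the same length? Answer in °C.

T = 396.8 °C

Equal length when α₁L₁ΔT − α₂L₂ΔT = L₂ − L₁ = 6.70×10⁻³ m
α₁L₁ = 4.855325×10⁻⁵, α₂L₂ = 3.038796×10⁻⁵ → Δ(αL) = 1.816529×10⁻⁵ m/K
ΔT = 6.70×10⁻³ / 1.816529×10⁻⁵ = 368.835 K, so T = 28.0 + 368.835 = 396.835 °C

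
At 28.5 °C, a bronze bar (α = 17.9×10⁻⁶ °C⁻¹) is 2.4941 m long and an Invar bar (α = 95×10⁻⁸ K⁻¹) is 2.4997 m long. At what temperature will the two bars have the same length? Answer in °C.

L₁(1 + α₁ΔT) = L₂(1 + α₂ΔT) ⇒ ΔT = (L₂ − L₁)/(α₁L₁ − α₂L₂)
L₂ − L₁ = 2.4997 − 2.4941 = 5.60×10⁻³ m
α₁L₁ − α₂L₂ = 17.9×10⁻⁶×2.4941 − 95×10⁻⁸×2.4997 = 4.2269675×10⁻⁵ m/K
ΔT = 5.60×10⁻³ / 4.2269675×10⁻⁵ = 132.483 K
T = 28.5 + 132.483 = 160.983 °C

T = 161.0 °C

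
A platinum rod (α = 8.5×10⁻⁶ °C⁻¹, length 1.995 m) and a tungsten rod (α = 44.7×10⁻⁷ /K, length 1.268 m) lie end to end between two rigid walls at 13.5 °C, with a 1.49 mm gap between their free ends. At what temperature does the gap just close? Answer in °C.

Gap closes when ΔL₁ + ΔL₂ = 1.49 mm = 1.49×10⁻³ m
(α₁L₁ + α₂L₂)ΔT = g
α₁L₁ + α₂L₂ = 8.5×10⁻⁶×1.995 + 44.7×10⁻⁷×1.268 = 2.262546×10⁻⁵ m/K
ΔT = 1.49×10⁻³ / 2.262546×10⁻⁵ = 65.855 K
T = 13.5 + 65.855 = 79.355 °C

T = 79.4 °C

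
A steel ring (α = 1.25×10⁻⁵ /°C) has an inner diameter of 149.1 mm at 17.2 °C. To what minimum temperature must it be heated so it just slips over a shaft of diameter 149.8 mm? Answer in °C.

Required Δd = 149.8 − 149.1 = 0.7 mm
Δd = αd₀ΔT ⇒ ΔT = Δd/(αd₀) = 0.7 / (1.25×10⁻⁵ × 149.1) = 375.59 K
T_min = 17.2 + 375.59 = 392.79 °C

T = 393 °C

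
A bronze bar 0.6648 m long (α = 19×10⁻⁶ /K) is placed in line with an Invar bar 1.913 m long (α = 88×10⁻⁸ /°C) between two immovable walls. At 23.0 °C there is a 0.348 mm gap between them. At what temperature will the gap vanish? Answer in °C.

T = 47.3 °C

Gap closes when ΔL₁ + ΔL₂ = 0.348 mm = 3.48×10⁻⁴ m
(α₁L₁ + α₂L₂)ΔT = g
α₁L₁ + α₂L₂ = 19×10⁻⁶×0.6648 + 88×10⁻⁸×1.913 = 1.431464×10⁻⁵ m/K
ΔT = 3.48×10⁻⁴ / 1.431464×10⁻⁵ = 24.311 K
T = 23.0 + 24.311 = 47.311 °C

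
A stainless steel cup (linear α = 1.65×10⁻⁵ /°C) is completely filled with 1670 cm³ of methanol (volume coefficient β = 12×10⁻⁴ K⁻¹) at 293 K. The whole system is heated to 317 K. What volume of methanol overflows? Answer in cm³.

The cup also expands: β_container ≈ 3α = 4.95×10⁻⁵ /K
Net overflow = V₀(β_liq − 3α_cont)ΔT
β − 3α = 1.20×10⁻³ − 4.95×10⁻⁵ = 1.1505×10⁻³ /K; ΔT = 24 K
ΔV = 1670 × 1.1505×10⁻³ × 24 = 46.1 cm³

46.1 cm³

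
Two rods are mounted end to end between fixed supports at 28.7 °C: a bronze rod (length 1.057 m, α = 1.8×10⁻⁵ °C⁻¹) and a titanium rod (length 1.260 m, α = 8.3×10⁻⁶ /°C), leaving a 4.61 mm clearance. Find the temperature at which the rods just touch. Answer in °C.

Gap closes when ΔL₁ + ΔL₂ = 4.61 mm = 4.61×10⁻³ m
(α₁L₁ + α₂L₂)ΔT = g
α₁L₁ + α₂L₂ = 1.8×10⁻⁵×1.057 + 8.3×10⁻⁶×1.260 = 2.9484×10⁻⁵ m/K
ΔT = 4.61×10⁻³ / 2.9484×10⁻⁵ = 156.36 K
T = 28.7 + 156.36 = 185.06 °C

T = 185 °C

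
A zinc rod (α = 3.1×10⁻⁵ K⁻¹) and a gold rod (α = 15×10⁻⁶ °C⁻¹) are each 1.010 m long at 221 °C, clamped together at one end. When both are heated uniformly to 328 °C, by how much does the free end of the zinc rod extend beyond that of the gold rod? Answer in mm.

1.73 mm

ΔT = 107 K
zinc: ΔL = 3.1×10⁻⁵ × 1.010 m × 107 = 3.3502×10⁻³ m = 3.3502 mm
gold: ΔL = 15×10⁻⁶ × 1.010 m × 107 = 1.6210×10⁻³ m = 1.6210 mm
difference = 3.3502 − 1.6210 = 1.7292 mm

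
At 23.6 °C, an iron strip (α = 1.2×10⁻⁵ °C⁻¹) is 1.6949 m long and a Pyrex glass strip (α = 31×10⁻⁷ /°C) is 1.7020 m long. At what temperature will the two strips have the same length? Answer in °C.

T = 495.0 °C

Equal length when α₁L₁ΔT − α₂L₂ΔT = L₂ − L₁ = 7.10×10⁻³ m
α₁L₁ = 2.03388×10⁻⁵, α₂L₂ = 5.2762×10⁻⁶ → Δ(αL) = 1.50626×10⁻⁵ m/K
ΔT = 7.10×10⁻³ / 1.50626×10⁻⁵ = 471.366 K, so T = 23.6 + 471.366 = 494.966 °C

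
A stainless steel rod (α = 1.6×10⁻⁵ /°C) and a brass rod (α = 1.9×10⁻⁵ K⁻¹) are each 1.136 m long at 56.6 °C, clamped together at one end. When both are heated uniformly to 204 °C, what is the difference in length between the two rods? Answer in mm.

0.502 mm

ΔT = 147.4 K
stainless steel: ΔL = 1.6×10⁻⁵ × 1.136 m × 147.4 = 2.6791×10⁻³ m = 2.6791 mm
brass: ΔL = 1.9×10⁻⁵ × 1.136 m × 147.4 = 3.1815×10⁻³ m = 3.1815 mm
difference = 3.1815 − 2.6791 = 0.5024 mm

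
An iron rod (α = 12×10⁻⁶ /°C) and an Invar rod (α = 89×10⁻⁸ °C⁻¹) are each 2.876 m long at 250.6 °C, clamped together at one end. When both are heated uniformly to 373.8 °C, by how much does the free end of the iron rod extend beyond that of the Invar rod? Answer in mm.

3.94 mm

ΔT = 123.2 K
iron: ΔL = 12×10⁻⁶ × 2.876 m × 123.2 = 4.2519×10⁻³ m = 4.2519 mm
Invar: ΔL = 89×10⁻⁸ × 2.876 m × 123.2 = 3.1535×10⁻⁴ m = 0.31535 mm
difference = 4.2519 − 0.31535 = 3.93655 mm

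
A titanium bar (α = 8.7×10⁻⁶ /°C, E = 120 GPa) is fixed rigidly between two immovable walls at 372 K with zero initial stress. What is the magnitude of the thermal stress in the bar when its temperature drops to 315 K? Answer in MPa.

Fully constrained: the free strain ε = αΔT is blocked, so σ = Eε = EαΔT.
|ΔT| = 57 K
σ = 120×10⁹ × 8.7×10⁻⁶ × 57 = 5.95×10⁷ Pa

σ = 59.5 MPa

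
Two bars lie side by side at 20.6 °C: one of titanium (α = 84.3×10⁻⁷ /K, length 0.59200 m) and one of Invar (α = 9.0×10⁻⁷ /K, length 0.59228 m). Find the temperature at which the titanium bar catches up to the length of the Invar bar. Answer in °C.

Equal length when α₁L₁ΔT − α₂L₂ΔT = L₂ − L₁ = 2.80×10⁻⁴ m
α₁L₁ = 4.99056×10⁻⁶, α₂L₂ = 5.33052×10⁻⁷ → Δ(αL) = 4.457508×10⁻⁶ m/K
ΔT = 2.80×10⁻⁴ / 4.457508×10⁻⁶ = 62.8154 K, so T = 20.6 + 62.8154 = 83.4154 °C

T = 83.42 °C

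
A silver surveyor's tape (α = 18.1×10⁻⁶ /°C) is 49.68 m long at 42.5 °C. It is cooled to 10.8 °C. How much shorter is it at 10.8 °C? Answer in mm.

|ΔT| = |10.8 − 42.5| = 31.7 K
ΔL = αL₀ΔT = (18.1×10⁻⁶)(49.68)(31.7) = 2.85×10⁻² m

ΔL = 28.5 mm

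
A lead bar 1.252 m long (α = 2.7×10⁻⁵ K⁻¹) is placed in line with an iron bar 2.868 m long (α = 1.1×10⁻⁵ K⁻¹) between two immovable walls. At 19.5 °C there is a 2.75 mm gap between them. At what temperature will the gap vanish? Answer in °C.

T = 61.6 °C

α₁L₁ = 3.3804×10⁻⁵ m/K, α₂L₂ = 3.1548×10⁻⁵ m/K → total 6.5352×10⁻⁵ m/K
ΔT = g/(α₁L₁+α₂L₂) = 2.75×10⁻³ / 6.5352×10⁻⁵ = 42.080 K
T = 19.5 + 42.080 = 61.580 °C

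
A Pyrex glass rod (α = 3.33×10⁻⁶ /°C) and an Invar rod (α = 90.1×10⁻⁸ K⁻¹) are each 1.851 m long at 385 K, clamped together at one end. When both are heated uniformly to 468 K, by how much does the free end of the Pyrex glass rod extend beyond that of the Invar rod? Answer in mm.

0.373 mm

ΔT = 83 K
Pyrex glass: ΔL = 3.33×10⁻⁶ × 1.851 m × 83 = 5.1160×10⁻⁴ m = 0.51160 mm
Invar: ΔL = 90.1×10⁻⁸ × 1.851 m × 83 = 1.3842×10⁻⁴ m = 0.13842 mm
difference = 0.51160 − 0.13842 = 0.37318 mm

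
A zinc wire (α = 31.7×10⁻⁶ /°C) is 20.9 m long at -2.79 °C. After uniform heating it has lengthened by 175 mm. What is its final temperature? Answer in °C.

T = 261 °C

ΔL = αL₀ΔT ⇒ ΔT = ΔL / (αL₀)
ΔT = 175×10⁻³ m / (31.7×10⁻⁶ × 20.9 m) = 264.14 K
T = -2.79 + 264.14 = 261.35 °C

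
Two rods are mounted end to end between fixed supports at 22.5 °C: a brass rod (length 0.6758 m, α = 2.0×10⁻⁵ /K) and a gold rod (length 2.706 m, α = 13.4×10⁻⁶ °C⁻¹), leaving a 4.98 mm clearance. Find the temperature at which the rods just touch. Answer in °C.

Gap closes when ΔL₁ + ΔL₂ = 4.98 mm = 4.98×10⁻³ m
(α₁L₁ + α₂L₂)ΔT = g
α₁L₁ + α₂L₂ = 2.0×10⁻⁵×0.6758 + 13.4×10⁻⁶×2.706 = 4.97764×10⁻⁵ m/K
ΔT = 4.98×10⁻³ / 4.97764×10⁻⁵ = 100.05 K
T = 22.5 + 100.05 = 122.55 °C

T = 123 °C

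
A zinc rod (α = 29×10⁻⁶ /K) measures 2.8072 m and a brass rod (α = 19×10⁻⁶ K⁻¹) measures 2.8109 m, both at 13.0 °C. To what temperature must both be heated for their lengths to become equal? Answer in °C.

Equal length when α₁L₁ΔT − α₂L₂ΔT = L₂ − L₁ = 3.70×10⁻³ m
α₁L₁ = 8.14088×10⁻⁵, α₂L₂ = 5.34071×10⁻⁵ → Δ(αL) = 2.80017×10⁻⁵ m/K
ΔT = 3.70×10⁻³ / 2.80017×10⁻⁵ = 132.135 K, so T = 13.0 + 132.135 = 145.135 °C

T = 145.1 °C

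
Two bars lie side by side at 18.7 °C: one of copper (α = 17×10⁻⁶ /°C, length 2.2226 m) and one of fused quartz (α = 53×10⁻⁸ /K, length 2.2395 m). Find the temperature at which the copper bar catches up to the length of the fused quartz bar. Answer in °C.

L₁(1 + α₁ΔT) = L₂(1 + α₂ΔT) ⇒ ΔT = (L₂ − L₁)/(α₁L₁ − α₂L₂)
L₂ − L₁ = 2.2395 − 2.2226 = 1.69×10⁻² m
α₁L₁ − α₂L₂ = 17×10⁻⁶×2.2226 − 53×10⁻⁸×2.2395 = 3.6597265×10⁻⁵ m/K
ΔT = 1.69×10⁻² / 3.6597265×10⁻⁵ = 461.783 K
T = 18.7 + 461.783 = 480.483 °C

T = 480.5 °C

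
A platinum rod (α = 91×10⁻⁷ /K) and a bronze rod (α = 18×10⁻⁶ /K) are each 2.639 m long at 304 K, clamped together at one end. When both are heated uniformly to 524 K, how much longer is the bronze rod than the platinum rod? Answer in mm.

ΔT = 220 K
platinum: ΔL = 91×10⁻⁷ × 2.639 m × 220 = 5.2833×10⁻³ m = 5.2833 mm
bronze: ΔL = 18×10⁻⁶ × 2.639 m × 220 = 1.0450×10⁻² m = 10.450 mm
difference = 10.450 − 5.2833 = 5.1667 mm

5.17 mm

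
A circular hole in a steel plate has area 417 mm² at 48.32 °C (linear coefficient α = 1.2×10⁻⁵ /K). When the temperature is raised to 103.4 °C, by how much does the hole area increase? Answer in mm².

ΔA = 0.551 mm²

Area coefficient ≈ 2α; |ΔT| = 55.08 K
ΔA = 2αA₀ΔT = 2(1.2×10⁻⁵)(417)(55.08) = 0.551 mm²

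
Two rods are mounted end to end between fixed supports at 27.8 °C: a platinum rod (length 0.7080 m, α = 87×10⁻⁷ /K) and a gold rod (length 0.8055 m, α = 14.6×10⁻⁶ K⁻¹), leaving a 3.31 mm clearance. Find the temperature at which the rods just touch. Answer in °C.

α₁L₁ = 6.1596×10⁻⁶ m/K, α₂L₂ = 1.17603×10⁻⁵ m/K → total 1.79199×10⁻⁵ m/K
ΔT = g/(α₁L₁+α₂L₂) = 3.31×10⁻³ / 1.79199×10⁻⁵ = 184.71 K
T = 27.8 + 184.71 = 212.51 °C

T = 213 °C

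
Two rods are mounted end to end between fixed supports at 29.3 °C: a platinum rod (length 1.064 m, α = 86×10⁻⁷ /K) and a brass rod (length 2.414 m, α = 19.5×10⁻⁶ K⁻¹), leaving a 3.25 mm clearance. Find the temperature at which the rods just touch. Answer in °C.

α₁L₁ = 9.1504×10⁻⁶ m/K, α₂L₂ = 4.7073×10⁻⁵ m/K → total 5.62234×10⁻⁵ m/K
ΔT = g/(α₁L₁+α₂L₂) = 3.25×10⁻³ / 5.62234×10⁻⁵ = 57.805 K
T = 29.3 + 57.805 = 87.105 °C

T = 87.1 °C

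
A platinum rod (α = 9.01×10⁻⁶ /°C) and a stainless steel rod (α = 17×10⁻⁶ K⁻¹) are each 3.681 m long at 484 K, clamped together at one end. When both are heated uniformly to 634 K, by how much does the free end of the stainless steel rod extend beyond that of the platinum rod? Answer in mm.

ΔT = 150 K
platinum: ΔL = 9.01×10⁻⁶ × 3.681 m × 150 = 4.9749×10⁻³ m = 4.9749 mm
stainless steel: ΔL = 17×10⁻⁶ × 3.681 m × 150 = 9.3865×10⁻³ m = 9.3865 mm
difference = 9.3865 − 4.9749 = 4.4116 mm

4.41 mm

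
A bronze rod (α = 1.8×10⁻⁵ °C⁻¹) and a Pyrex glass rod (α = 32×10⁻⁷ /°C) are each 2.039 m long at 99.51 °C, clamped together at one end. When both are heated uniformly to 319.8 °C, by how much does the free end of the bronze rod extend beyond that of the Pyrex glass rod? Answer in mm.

6.65 mm

ΔT = 220.29 K
bronze: ΔL = 1.8×10⁻⁵ × 2.039 m × 220.29 = 8.0851×10⁻³ m = 8.0851 mm
Pyrex glass: ΔL = 32×10⁻⁷ × 2.039 m × 220.29 = 1.4373×10⁻³ m = 1.4373 mm
difference = 8.0851 − 1.4373 = 6.6478 mm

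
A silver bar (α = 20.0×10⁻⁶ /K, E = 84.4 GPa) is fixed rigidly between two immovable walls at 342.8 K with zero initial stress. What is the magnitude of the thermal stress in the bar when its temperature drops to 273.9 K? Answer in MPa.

σ = 116 MPa

Fully constrained: the free strain ε = αΔT is blocked, so σ = Eε = EαΔT.
|ΔT| = 68.9 K
σ = 84.4×10⁹ × 20.0×10⁻⁶ × 68.9 = 1.16×10⁸ Pa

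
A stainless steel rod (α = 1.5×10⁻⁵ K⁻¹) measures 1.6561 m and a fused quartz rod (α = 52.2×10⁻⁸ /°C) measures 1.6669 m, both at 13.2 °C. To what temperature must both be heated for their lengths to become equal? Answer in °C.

L₁(1 + α₁ΔT) = L₂(1 + α₂ΔT) ⇒ ΔT = (L₂ − L₁)/(α₁L₁ − α₂L₂)
L₂ − L₁ = 1.6669 − 1.6561 = 1.08×10⁻² m
α₁L₁ − α₂L₂ = 1.5×10⁻⁵×1.6561 − 52.2×10⁻⁸×1.6669 = 2.39713782×10⁻⁵ m/K
ΔT = 1.08×10⁻² / 2.39713782×10⁻⁵ = 450.537 K
T = 13.2 + 450.537 = 463.737 °C

T = 463.7 °C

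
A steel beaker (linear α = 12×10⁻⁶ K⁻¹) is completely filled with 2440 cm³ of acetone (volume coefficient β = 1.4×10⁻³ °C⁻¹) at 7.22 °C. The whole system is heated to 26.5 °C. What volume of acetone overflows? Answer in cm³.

The beaker also expands: β_container ≈ 3α = 3.6×10⁻⁵ /K
Net overflow = V₀(β_liq − 3α_cont)ΔT
β − 3α = 1.40×10⁻³ − 3.6×10⁻⁵ = 1.364×10⁻³ /K; ΔT = 19.28 K
ΔV = 2440 × 1.364×10⁻³ × 19.28 = 64.2 cm³

64.2 cm³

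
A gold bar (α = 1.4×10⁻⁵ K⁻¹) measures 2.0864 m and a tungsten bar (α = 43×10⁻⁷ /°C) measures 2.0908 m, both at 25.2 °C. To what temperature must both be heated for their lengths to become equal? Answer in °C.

T = 242.8 °C

L₁(1 + α₁ΔT) = L₂(1 + α₂ΔT) ⇒ ΔT = (L₂ − L₁)/(α₁L₁ − α₂L₂)
L₂ − L₁ = 2.0908 − 2.0864 = 4.40×10⁻³ m
α₁L₁ − α₂L₂ = 1.4×10⁻⁵×2.0864 − 43×10⁻⁷×2.0908 = 2.021916×10⁻⁵ m/K
ΔT = 4.40×10⁻³ / 2.021916×10⁻⁵ = 217.615 K
T = 25.2 + 217.615 = 242.815 °C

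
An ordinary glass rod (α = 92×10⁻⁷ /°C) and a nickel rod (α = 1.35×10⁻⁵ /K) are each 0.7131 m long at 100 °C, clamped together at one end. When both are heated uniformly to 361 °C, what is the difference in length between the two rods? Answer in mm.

ΔT = 261 K
ordinary glass: ΔL = 92×10⁻⁷ × 0.7131 m × 261 = 1.7123×10⁻³ m = 1.7123 mm
nickel: ΔL = 1.35×10⁻⁵ × 0.7131 m × 261 = 2.5126×10⁻³ m = 2.5126 mm
difference = 2.5126 − 1.7123 = 0.8003 mm

0.800 mm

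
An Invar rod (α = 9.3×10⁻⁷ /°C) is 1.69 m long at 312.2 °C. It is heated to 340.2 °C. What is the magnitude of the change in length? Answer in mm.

ΔL = 0.0440 mm

|ΔT| = |340.2 − 312.2| = 28.0 K
ΔL = αL₀ΔT = (9.3×10⁻⁷)(1.69)(28.0) = 4.40×10⁻⁵ m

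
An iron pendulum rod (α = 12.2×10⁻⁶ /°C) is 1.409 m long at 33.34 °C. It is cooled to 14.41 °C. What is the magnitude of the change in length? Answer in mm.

ΔL = 0.325 mm

|ΔT| = |14.41 − 33.34| = 18.93 K
ΔL = αL₀ΔT = (12.2×10⁻⁶)(1.409)(18.93) = 3.25×10⁻⁴ m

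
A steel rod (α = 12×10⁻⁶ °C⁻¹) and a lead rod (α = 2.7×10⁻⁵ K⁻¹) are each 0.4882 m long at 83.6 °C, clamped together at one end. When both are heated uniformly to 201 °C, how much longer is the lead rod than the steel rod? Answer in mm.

ΔT = 117.4 K
steel: ΔL = 12×10⁻⁶ × 0.4882 m × 117.4 = 6.8778×10⁻⁴ m = 0.68778 mm
lead: ΔL = 2.7×10⁻⁵ × 0.4882 m × 117.4 = 1.5475×10⁻³ m = 1.5475 mm
difference = 1.5475 − 0.68778 = 0.85972 mm

0.860 mm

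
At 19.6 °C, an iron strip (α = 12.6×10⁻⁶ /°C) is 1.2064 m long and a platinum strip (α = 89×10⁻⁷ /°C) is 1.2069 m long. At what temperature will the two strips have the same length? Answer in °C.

L₁(1 + α₁ΔT) = L₂(1 + α₂ΔT) ⇒ ΔT = (L₂ − L₁)/(α₁L₁ − α₂L₂)
L₂ − L₁ = 1.2069 − 1.2064 = 5.00×10⁻⁴ m
α₁L₁ − α₂L₂ = 12.6×10⁻⁶×1.2064 − 89×10⁻⁷×1.2069 = 4.45923×10⁻⁶ m/K
ΔT = 5.00×10⁻⁴ / 4.45923×10⁻⁶ = 112.127 K
T = 19.6 + 112.127 = 131.727 °C

T = 131.7 °C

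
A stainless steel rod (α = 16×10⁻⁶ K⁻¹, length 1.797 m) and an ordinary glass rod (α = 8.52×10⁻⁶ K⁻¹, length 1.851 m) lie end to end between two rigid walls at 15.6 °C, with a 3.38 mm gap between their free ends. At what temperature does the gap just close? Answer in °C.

Gap closes when ΔL₁ + ΔL₂ = 3.38 mm = 3.38×10⁻³ m
(α₁L₁ + α₂L₂)ΔT = g
α₁L₁ + α₂L₂ = 16×10⁻⁶×1.797 + 8.52×10⁻⁶×1.851 = 4.452252×10⁻⁵ m/K
ΔT = 3.38×10⁻³ / 4.452252×10⁻⁵ = 75.917 K
T = 15.6 + 75.917 = 91.517 °C

T = 91.5 °C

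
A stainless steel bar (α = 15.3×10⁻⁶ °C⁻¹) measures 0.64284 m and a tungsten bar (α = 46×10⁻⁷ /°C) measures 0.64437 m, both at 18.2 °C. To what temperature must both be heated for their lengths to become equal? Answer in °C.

L₁(1 + α₁ΔT) = L₂(1 + α₂ΔT) ⇒ ΔT = (L₂ − L₁)/(α₁L₁ − α₂L₂)
L₂ − L₁ = 0.64437 − 0.64284 = 1.53×10⁻³ m
α₁L₁ − α₂L₂ = 15.3×10⁻⁶×0.64284 − 46×10⁻⁷×0.64437 = 6.87135×10⁻⁶ m/K
ΔT = 1.53×10⁻³ / 6.87135×10⁻⁶ = 222.664 K
T = 18.2 + 222.664 = 240.864 °C

T = 240.9 °C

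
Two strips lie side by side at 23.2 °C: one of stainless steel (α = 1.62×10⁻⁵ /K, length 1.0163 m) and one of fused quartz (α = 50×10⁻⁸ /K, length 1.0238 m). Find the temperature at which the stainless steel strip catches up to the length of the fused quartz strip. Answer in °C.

T = 493.4 °C

Equal length when α₁L₁ΔT − α₂L₂ΔT = L₂ − L₁ = 7.50×10⁻³ m
α₁L₁ = 1.646406×10⁻⁵, α₂L₂ = 5.119×10⁻⁷ → Δ(αL) = 1.595216×10⁻⁵ m/K
ΔT = 7.50×10⁻³ / 1.595216×10⁻⁵ = 470.156 K, so T = 23.2 + 470.156 = 493.356 °C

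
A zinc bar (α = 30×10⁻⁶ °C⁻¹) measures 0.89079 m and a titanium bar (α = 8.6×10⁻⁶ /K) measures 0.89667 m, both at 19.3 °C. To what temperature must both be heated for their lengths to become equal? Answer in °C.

T = 328.6 °C

Equal length when α₁L₁ΔT − α₂L₂ΔT = L₂ − L₁ = 5.88×10⁻³ m
α₁L₁ = 2.67237×10⁻⁵, α₂L₂ = 7.711362×10⁻⁶ → Δ(αL) = 1.9012338×10⁻⁵ m/K
ΔT = 5.88×10⁻³ / 1.9012338×10⁻⁵ = 309.273 K, so T = 19.3 + 309.273 = 328.573 °C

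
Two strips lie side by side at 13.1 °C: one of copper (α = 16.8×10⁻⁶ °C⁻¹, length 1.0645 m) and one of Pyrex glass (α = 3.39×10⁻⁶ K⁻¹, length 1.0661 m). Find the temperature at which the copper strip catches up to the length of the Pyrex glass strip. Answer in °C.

T = 125.2 °C

Equal length when α₁L₁ΔT − α₂L₂ΔT = L₂ − L₁ = 1.60×10⁻³ m
α₁L₁ = 1.78836×10⁻⁵, α₂L₂ = 3.614079×10⁻⁶ → Δ(αL) = 1.4269521×10⁻⁵ m/K
ΔT = 1.60×10⁻³ / 1.4269521×10⁻⁵ = 112.127 K, so T = 13.1 + 112.127 = 125.227 °C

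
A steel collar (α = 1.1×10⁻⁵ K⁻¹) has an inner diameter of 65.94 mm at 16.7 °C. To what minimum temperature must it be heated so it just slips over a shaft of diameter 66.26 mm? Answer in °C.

T = 458 °C

Required Δd = 66.26 − 65.94 = 0.32 mm
Δd = αd₀ΔT ⇒ ΔT = Δd/(αd₀) = 0.32 / (1.1×10⁻⁵ × 65.94) = 441.17 K
T_min = 16.7 + 441.17 = 457.87 °C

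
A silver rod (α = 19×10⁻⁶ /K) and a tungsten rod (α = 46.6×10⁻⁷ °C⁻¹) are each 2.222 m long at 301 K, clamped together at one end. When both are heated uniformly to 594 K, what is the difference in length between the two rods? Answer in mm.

9.34 mm

ΔT = 293 K
silver: ΔL = 19×10⁻⁶ × 2.222 m × 293 = 1.2370×10⁻² m = 12.370 mm
tungsten: ΔL = 46.6×10⁻⁷ × 2.222 m × 293 = 3.0339×10⁻³ m = 3.0339 mm
difference = 12.370 − 3.0339 = 9.3361 mm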